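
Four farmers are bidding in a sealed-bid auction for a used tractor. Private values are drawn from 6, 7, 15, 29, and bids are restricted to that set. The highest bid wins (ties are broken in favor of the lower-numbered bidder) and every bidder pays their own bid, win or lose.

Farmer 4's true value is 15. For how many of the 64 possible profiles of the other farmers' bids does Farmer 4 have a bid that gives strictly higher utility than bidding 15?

Others bid (6, 6, 6): truth gives 0; bid 7 gives 8 > 0. Violating.
Others bid (6, 6, 15): truth gives -15; bid 6 gives -6 > -15. Violating.
Others bid (6, 6, 29): truth gives -15; bid 6 gives -6 > -15. Violating.
Others bid (6, 7, 15): truth gives -15; bid 6 gives -6 > -15. Violating.
Others bid (6, 6, 7): truth gives 0; no alternative beats it.
Others bid (6, 7, 6): truth gives 0; no alternative beats it.
(Checking all 64 profiles: 57 have a profitable deviation, 7 do not.)

57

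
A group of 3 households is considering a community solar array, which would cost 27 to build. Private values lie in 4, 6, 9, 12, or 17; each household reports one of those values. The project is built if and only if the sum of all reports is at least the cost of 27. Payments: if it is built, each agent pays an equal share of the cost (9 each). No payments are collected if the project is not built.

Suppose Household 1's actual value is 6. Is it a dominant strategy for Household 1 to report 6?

Consider the case where Household 2 reports 4 and Household 3 reports 17.
Truthful report 6: project built, pays 9, utility 6 - 9 = -3.
Report 4 instead: project not built, utility 0.
Since 0 > -3, reporting 4 is strictly better here, so truthful reporting is not dominant.

No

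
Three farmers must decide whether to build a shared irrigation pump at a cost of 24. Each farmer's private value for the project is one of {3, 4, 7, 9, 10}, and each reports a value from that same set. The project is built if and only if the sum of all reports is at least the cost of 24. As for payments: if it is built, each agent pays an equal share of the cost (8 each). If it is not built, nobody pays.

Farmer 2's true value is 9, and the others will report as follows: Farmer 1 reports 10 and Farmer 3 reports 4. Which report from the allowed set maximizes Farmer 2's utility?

Report 3: project not built, utility 0.
Report 4: project not built, utility 0.
Report 7: project not built, utility 0.
Report 9: project not built, utility 0.
Report 10: project built, pays 8, utility 9 - 8 = 1.
The best choice is 10 with utility 1.

10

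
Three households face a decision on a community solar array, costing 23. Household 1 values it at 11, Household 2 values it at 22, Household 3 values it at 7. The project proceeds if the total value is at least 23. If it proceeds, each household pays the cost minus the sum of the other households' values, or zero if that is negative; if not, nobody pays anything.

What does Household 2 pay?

Total value 40 ≥ cost 23, so the project is built.
The other households' values sum to 18.
Cost minus that sum is 23 - 18 = 5.

5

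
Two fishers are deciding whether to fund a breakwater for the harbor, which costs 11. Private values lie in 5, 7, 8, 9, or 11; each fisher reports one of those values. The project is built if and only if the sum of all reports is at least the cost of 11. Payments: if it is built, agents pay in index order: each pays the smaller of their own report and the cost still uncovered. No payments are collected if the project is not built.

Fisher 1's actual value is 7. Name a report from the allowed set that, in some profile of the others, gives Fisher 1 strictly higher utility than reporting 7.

Suppose Fisher 2 reports 7.
Report 7: project built, pays 7, utility 7 - 7 = 0.
Report 5: project built, pays 5, utility 7 - 5 = 2.
So reporting 5 beats truth here (2 > 0).

5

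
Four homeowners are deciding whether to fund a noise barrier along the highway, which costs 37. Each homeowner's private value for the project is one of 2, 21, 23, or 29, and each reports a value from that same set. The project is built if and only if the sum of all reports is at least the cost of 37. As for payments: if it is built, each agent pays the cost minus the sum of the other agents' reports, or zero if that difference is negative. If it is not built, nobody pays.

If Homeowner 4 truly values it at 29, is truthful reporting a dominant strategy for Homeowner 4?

Check each profile of the others' reports and compare truth against every alternative report.
Others report (2, 21, 21): truth gives 29, best alternative gives 29.
Others report (2, 21, 23): truth gives 29, best alternative gives 29.
Others report (2, 21, 29): truth gives 29, best alternative gives 29.
Others report (2, 23, 21): truth gives 29, best alternative gives 29.
Others report (2, 23, 23): truth gives 29, best alternative gives 29.
Others report (2, 23, 29): truth gives 29, best alternative gives 29.
(Remaining 58 profiles checked similarly; truth is weakly best in each.)
In every case the truthful report is at least as good as any alternative, so it is a dominant strategy.

Yes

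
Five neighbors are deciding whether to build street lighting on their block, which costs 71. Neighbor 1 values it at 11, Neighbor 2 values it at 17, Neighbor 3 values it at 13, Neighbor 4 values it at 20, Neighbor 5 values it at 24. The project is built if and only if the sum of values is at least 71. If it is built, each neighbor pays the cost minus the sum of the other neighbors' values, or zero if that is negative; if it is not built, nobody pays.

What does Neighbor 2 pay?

3

Total value 85 ≥ cost 71, so the project is built.
The other neighbors' values sum to 68.
Cost minus that sum is 71 - 68 = 3.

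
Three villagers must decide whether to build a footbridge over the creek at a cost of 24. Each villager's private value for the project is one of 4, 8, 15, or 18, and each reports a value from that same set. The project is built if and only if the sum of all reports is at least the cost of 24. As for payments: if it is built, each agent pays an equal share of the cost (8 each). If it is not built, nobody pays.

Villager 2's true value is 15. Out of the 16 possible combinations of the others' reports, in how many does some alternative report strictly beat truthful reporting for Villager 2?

Others report (4, 4): truth gives 0; report 18 gives 7 > 0. Violating.
Others report (4, 8): truth gives 7; no alternative beats it.
Others report (4, 15): truth gives 7; no alternative beats it.
(Checking all 16 profiles: 1 has a profitable deviation, 15 do not.)

1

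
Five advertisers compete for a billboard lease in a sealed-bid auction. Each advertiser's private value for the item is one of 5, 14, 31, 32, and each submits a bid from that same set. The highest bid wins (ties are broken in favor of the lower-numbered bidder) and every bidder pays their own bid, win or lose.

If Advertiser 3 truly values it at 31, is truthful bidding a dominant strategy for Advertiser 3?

Consider the case where Advertiser 1 bids 5, Advertiser 2 bids 5, Advertiser 4 bids 5 and Advertiser 5 bids 5.
Truthful bid 31: wins, pays 31, utility 31 - 31 = 0.
Bid 14 instead: wins, pays 14, utility 31 - 14 = 17.
Since 17 > 0, bidding 14 is strictly better here, so truthful bidding is not dominant.

No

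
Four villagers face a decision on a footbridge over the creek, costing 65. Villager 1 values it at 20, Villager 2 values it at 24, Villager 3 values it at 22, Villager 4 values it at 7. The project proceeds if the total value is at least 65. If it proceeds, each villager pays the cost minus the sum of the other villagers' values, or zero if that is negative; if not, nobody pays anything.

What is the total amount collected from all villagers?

42

Total value 73 ≥ cost 65, so it is built.
Villager 1: others sum to 53; max(0, 65 - 53) = 12.
Villager 2: others sum to 49; max(0, 65 - 49) = 16.
Villager 3: others sum to 51; max(0, 65 - 51) = 14.
Villager 4: others sum to 66; max(0, 65 - 66) = 0.
Total collected = 12 + 16 + 14 + 0 = 42.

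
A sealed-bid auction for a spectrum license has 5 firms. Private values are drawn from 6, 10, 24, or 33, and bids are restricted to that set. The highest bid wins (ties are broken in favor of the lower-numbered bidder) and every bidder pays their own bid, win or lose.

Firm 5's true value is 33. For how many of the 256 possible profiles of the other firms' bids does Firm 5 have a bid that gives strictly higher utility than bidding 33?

191

Others bid (6, 6, 6, 6): truth gives 0; bid 10 gives 23 > 0. Violating.
Others bid (6, 6, 6, 10): truth gives 0; bid 24 gives 9 > 0. Violating.
Others bid (6, 6, 6, 33): truth gives -33; bid 6 gives -6 > -33. Violating.
Others bid (6, 6, 10, 6): truth gives 0; bid 24 gives 9 > 0. Violating.
Others bid (6, 6, 6, 24): truth gives 0; no alternative beats it.
Others bid (6, 6, 10, 24): truth gives 0; no alternative beats it.
(Checking all 256 profiles: 191 have a profitable deviation, 65 do not.)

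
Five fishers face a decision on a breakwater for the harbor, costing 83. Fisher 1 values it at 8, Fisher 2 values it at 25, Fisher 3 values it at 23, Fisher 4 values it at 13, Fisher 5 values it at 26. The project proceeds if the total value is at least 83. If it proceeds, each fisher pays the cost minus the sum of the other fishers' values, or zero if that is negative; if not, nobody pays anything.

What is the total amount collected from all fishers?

Total value 95 ≥ cost 83, so it is built.
Fisher 1: others sum to 87; max(0, 83 - 87) = 0.
Fisher 2: others sum to 70; max(0, 83 - 70) = 13.
Fisher 3: others sum to 72; max(0, 83 - 72) = 11.
Fisher 4: others sum to 82; max(0, 83 - 82) = 1.
Fisher 5: others sum to 69; max(0, 83 - 69) = 14.
Total collected = 0 + 13 + 11 + 1 + 14 = 39.

39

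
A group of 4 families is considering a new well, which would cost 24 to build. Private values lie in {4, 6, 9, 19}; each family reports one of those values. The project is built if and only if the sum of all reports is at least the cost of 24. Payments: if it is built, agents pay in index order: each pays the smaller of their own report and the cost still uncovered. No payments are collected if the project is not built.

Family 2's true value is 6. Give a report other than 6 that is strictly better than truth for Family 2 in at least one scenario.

4

Suppose Family 1 reports 4, Family 3 reports 4 and Family 4 reports 19.
Report 6: project built, pays 6, utility 6 - 6 = 0.
Report 4: project built, pays 4, utility 6 - 4 = 2.
So reporting 4 beats truth here (2 > 0).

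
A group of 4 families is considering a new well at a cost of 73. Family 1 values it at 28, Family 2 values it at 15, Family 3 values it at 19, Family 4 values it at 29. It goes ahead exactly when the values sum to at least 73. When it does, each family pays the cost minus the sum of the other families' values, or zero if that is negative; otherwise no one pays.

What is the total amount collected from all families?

22

Total value 91 ≥ cost 73, so it is built.
Family 1: others sum to 63; max(0, 73 - 63) = 10.
Family 2: others sum to 76; max(0, 73 - 76) = 0.
Family 3: others sum to 72; max(0, 73 - 72) = 1.
Family 4: others sum to 62; max(0, 73 - 62) = 11.
Total collected = 10 + 0 + 1 + 11 = 22.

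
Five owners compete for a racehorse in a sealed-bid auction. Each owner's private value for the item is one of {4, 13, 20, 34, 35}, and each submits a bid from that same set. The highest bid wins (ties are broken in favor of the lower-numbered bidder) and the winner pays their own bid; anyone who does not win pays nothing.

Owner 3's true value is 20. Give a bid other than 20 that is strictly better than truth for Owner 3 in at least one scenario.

13

Suppose Owner 1 bids 4, Owner 2 bids 4, Owner 4 bids 4 and Owner 5 bids 4.
Bid 20: wins, pays 20, utility 20 - 20 = 0.
Bid 13: wins, pays 13, utility 20 - 13 = 7.
So bidding 13 beats truth here (7 > 0).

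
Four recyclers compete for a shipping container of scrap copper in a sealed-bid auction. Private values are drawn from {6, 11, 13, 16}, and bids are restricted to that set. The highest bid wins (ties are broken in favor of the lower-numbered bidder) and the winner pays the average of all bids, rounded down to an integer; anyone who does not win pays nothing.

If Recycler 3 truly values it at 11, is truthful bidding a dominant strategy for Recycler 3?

Consider the case where Recycler 1 bids 6, Recycler 2 bids 6 and Recycler 4 bids 13.
Truthful bid 11: loses, pays 0, utility 0.
Bid 13 instead: wins, pays 9, utility 11 - 9 = 2.
Since 2 > 0, bidding 13 is strictly better here, so truthful bidding is not dominant.

No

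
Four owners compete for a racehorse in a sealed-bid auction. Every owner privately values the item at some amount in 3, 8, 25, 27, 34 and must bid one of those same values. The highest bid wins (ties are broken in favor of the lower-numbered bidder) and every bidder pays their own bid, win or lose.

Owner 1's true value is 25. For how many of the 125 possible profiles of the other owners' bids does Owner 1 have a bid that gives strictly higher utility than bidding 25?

Others bid (3, 3, 3): truth gives 0; bid 3 gives 22 > 0. Violating.
Others bid (3, 3, 8): truth gives 0; bid 8 gives 17 > 0. Violating.
Others bid (3, 3, 27): truth gives -25; bid 27 gives -2 > -25. Violating.
Others bid (3, 3, 34): truth gives -25; bid 3 gives -3 > -25. Violating.
Others bid (3, 3, 25): truth gives 0; no alternative beats it.
Others bid (3, 8, 25): truth gives 0; no alternative beats it.
(Checking all 125 profiles: 106 have a profitable deviation, 19 do not.)

106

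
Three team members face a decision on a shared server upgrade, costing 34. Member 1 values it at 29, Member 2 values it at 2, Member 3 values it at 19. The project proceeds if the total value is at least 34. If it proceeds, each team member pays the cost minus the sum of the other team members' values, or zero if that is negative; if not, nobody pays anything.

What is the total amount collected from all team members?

Total value 50 ≥ cost 34, so it is built.
Member 1: others sum to 21; max(0, 34 - 21) = 13.
Member 2: others sum to 48; max(0, 34 - 48) = 0.
Member 3: others sum to 31; max(0, 34 - 31) = 3.
Total collected = 13 + 0 + 3 = 16.

16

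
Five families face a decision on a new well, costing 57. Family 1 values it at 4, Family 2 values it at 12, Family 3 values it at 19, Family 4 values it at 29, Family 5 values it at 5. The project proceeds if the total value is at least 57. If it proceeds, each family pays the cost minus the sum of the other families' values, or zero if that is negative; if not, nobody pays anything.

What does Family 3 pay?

Total value 69 ≥ cost 57, so the project is built.
The other families' values sum to 50.
Cost minus that sum is 57 - 50 = 7.

7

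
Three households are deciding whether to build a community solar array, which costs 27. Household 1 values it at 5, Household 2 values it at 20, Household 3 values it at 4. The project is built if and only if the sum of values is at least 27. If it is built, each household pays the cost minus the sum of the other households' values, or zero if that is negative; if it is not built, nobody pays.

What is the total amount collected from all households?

Total value 29 ≥ cost 27, so it is built.
Household 1: others sum to 24; max(0, 27 - 24) = 3.
Household 2: others sum to 9; max(0, 27 - 9) = 18.
Household 3: others sum to 25; max(0, 27 - 25) = 2.
Total collected = 3 + 18 + 2 = 23.

23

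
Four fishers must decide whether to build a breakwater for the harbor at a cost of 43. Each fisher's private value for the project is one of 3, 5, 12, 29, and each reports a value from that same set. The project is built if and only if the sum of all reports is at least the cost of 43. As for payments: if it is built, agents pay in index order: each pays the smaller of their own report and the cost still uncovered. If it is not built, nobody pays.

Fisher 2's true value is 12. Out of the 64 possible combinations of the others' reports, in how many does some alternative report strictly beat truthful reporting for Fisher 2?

Others report (3, 12, 29): truth gives 0; report 3 gives 9 > 0. Violating.
Others report (3, 29, 12): truth gives 0; report 3 gives 9 > 0. Violating.
Others report (3, 29, 29): truth gives 0; report 3 gives 9 > 0. Violating.
Others report (5, 5, 29): truth gives 0; report 5 gives 7 > 0. Violating.
Others report (3, 3, 3): truth gives 0; no alternative beats it.
Others report (3, 3, 5): truth gives 0; no alternative beats it.
(Checking all 64 profiles: 28 have a profitable deviation, 36 do not.)

28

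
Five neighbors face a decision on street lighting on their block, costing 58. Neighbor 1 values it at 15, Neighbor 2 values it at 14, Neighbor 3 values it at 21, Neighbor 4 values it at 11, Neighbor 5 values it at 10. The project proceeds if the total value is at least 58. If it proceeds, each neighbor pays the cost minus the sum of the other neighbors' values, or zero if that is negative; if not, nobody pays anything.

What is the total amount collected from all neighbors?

11

Total value 71 ≥ cost 58, so it is built.
Neighbor 1: others sum to 56; max(0, 58 - 56) = 2.
Neighbor 2: others sum to 57; max(0, 58 - 57) = 1.
Neighbor 3: others sum to 50; max(0, 58 - 50) = 8.
Neighbor 4: others sum to 60; max(0, 58 - 60) = 0.
Neighbor 5: others sum to 61; max(0, 58 - 61) = 0.
Total collected = 2 + 1 + 8 + 0 + 0 = 11.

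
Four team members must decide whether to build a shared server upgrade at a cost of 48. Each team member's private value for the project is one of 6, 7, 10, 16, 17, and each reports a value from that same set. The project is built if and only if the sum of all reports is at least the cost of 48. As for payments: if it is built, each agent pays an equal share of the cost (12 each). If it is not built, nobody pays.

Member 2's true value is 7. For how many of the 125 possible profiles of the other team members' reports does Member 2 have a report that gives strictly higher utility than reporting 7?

Others report (7, 17, 17): truth gives -5; report 6 gives 0 > -5. Violating.
Others report (17, 7, 17): truth gives -5; report 6 gives 0 > -5. Violating.
Others report (17, 17, 7): truth gives -5; report 6 gives 0 > -5. Violating.
Others report (6, 6, 6): truth gives 0; no alternative beats it.
Others report (6, 6, 7): truth gives 0; no alternative beats it.
(Checking all 125 profiles: 3 have a profitable deviation, 122 do not.)

3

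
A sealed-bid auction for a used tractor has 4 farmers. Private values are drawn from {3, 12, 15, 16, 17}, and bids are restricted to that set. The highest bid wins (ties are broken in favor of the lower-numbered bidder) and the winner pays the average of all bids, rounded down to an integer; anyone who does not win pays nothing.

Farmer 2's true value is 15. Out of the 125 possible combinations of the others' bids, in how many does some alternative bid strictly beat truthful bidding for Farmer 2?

Others bid (3, 3, 3): truth gives 9; bid 12 gives 10 > 9. Violating.
Others bid (3, 3, 12): truth gives 7; bid 12 gives 8 > 7. Violating.
Others bid (3, 3, 16): truth gives 0; bid 16 gives 6 > 0. Violating.
Others bid (3, 3, 17): truth gives 0; bid 17 gives 5 > 0. Violating.
Others bid (3, 3, 15): truth gives 6; no alternative beats it.
Others bid (3, 12, 15): truth gives 4; no alternative beats it.
(Checking all 125 profiles: 54 have a profitable deviation, 71 do not.)

54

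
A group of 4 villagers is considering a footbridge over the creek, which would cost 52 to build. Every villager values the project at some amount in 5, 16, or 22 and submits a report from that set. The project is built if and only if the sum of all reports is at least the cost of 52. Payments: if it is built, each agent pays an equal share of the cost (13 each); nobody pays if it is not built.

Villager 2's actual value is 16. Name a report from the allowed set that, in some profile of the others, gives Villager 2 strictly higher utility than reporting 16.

22

Suppose Villager 1 reports 5, Villager 3 reports 5 and Villager 4 reports 22.
Report 16: project not built, utility 0.
Report 22: project built, pays 13, utility 16 - 13 = 3.
So reporting 22 beats truth here (3 > 0).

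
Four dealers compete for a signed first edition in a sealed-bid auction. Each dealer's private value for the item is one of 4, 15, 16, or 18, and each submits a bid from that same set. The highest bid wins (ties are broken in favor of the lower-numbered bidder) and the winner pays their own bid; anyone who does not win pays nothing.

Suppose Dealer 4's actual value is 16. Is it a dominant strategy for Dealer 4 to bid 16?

Consider the case where Dealer 1 bids 4, Dealer 2 bids 4 and Dealer 3 bids 4.
Truthful bid 16: wins, pays 16, utility 16 - 16 = 0.
Bid 15 instead: wins, pays 15, utility 16 - 15 = 1.
Since 1 > 0, bidding 15 is strictly better here, so truthful bidding is not dominant.

No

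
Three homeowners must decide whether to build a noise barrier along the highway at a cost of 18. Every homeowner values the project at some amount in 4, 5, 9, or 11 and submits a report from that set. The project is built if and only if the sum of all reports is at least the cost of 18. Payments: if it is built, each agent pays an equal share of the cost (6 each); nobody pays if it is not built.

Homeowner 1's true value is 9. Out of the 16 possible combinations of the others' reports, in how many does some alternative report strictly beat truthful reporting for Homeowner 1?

Others report (4, 4): truth gives 0; report 11 gives 3 > 0. Violating.
Others report (4, 5): truth gives 3; no alternative beats it.
Others report (4, 9): truth gives 3; no alternative beats it.
(Checking all 16 profiles: 1 has a profitable deviation, 15 do not.)

1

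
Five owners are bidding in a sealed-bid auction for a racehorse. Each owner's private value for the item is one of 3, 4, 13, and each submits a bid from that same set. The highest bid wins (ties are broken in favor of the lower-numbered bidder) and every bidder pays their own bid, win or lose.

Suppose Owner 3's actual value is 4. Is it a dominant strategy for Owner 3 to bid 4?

Consider the case where Owner 1 bids 3, Owner 2 bids 3, Owner 4 bids 3 and Owner 5 bids 13.
Truthful bid 4: loses but pays 4, utility -4.
Bid 3 instead: loses but pays 3, utility -3.
Since -3 > -4, bidding 3 is strictly better here, so truthful bidding is not dominant.

No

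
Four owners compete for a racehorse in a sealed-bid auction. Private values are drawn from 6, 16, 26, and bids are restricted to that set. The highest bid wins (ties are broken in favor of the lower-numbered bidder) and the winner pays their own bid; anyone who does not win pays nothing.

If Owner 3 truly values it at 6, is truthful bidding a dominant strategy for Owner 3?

Yes

Check each profile of the others' bids and compare truth against every alternative bid.
Others bid (6, 6, 6): truth gives 0, best alternative gives -10.
Others bid (6, 6, 16): truth gives 0, best alternative gives -10.
Others bid (6, 6, 26): truth gives 0, best alternative gives 0.
Others bid (6, 16, 6): truth gives 0, best alternative gives 0.
Others bid (6, 16, 16): truth gives 0, best alternative gives 0.
Others bid (6, 16, 26): truth gives 0, best alternative gives 0.
(Remaining 21 profiles checked similarly; truth is weakly best in each.)
In every case the truthful bid is at least as good as any alternative, so it is a dominant strategy.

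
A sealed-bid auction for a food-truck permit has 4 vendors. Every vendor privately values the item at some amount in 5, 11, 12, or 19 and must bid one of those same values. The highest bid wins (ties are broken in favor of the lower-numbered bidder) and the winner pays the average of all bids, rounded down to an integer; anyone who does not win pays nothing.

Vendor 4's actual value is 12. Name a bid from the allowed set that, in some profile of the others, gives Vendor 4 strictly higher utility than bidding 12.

19

Suppose Vendor 1 bids 5, Vendor 2 bids 5 and Vendor 3 bids 12.
Bid 12: loses, pays 0, utility 0.
Bid 19: wins, pays 10, utility 12 - 10 = 2.
So bidding 19 beats truth here (2 > 0).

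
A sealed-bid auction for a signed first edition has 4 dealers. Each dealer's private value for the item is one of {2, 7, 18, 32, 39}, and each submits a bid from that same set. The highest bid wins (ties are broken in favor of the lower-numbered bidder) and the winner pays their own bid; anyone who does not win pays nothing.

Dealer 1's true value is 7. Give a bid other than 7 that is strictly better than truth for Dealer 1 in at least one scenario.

2

Suppose Dealer 2 bids 2, Dealer 3 bids 2 and Dealer 4 bids 2.
Bid 7: wins, pays 7, utility 7 - 7 = 0.
Bid 2: wins, pays 2, utility 7 - 2 = 5.
So bidding 2 beats truth here (5 > 0).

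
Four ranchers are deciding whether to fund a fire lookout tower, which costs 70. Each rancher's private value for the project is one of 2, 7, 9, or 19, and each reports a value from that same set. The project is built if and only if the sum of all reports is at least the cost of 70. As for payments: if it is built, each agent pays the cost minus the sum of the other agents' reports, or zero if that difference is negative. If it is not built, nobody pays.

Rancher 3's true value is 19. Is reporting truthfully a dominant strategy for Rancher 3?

Check each profile of the others' reports and compare truth against every alternative report.
Others report (19, 19, 19): truth gives 6, best alternative gives 0.
Others report (2, 2, 2): truth gives 0, best alternative gives 0.
Others report (2, 2, 7): truth gives 0, best alternative gives 0.
Others report (2, 2, 9): truth gives 0, best alternative gives 0.
Others report (2, 2, 19): truth gives 0, best alternative gives 0.
Others report (2, 7, 2): truth gives 0, best alternative gives 0.
(Remaining 58 profiles checked similarly; truth is weakly best in each.)
In every case the truthful report is at least as good as any alternative, so it is a dominant strategy.

Yes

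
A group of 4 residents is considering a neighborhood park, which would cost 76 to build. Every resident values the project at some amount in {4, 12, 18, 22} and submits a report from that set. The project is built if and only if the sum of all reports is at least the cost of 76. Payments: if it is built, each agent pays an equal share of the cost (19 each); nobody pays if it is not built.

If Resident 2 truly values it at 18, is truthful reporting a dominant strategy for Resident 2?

No

Consider the case where Resident 1 reports 18, Resident 3 reports 18 and Resident 4 reports 22.
Truthful report 18: project built, pays 19, utility 18 - 19 = -1.
Report 4 instead: project not built, utility 0.
Since 0 > -1, reporting 4 is strictly better here, so truthful reporting is not dominant.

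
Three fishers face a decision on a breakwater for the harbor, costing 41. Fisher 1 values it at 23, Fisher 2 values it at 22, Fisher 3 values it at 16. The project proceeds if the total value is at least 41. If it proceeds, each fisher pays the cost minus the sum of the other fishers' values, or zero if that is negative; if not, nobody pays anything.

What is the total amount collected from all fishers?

Total value 61 ≥ cost 41, so it is built.
Fisher 1: others sum to 38; max(0, 41 - 38) = 3.
Fisher 2: others sum to 39; max(0, 41 - 39) = 2.
Fisher 3: others sum to 45; max(0, 41 - 45) = 0.
Total collected = 3 + 2 + 0 = 5.

5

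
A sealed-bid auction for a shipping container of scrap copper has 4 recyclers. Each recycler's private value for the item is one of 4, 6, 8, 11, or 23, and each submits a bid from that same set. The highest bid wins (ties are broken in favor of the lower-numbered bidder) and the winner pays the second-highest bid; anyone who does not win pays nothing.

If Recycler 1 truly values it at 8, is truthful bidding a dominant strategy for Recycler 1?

Yes

Check each profile of the others' bids and compare truth against every alternative bid.
Others bid (4, 4, 4): truth gives 4, best alternative gives 4.
Others bid (4, 4, 6): truth gives 2, best alternative gives 2.
Others bid (4, 6, 4): truth gives 2, best alternative gives 2.
Others bid (4, 6, 6): truth gives 2, best alternative gives 2.
Others bid (6, 4, 4): truth gives 2, best alternative gives 2.
Others bid (6, 4, 6): truth gives 2, best alternative gives 2.
(Remaining 119 profiles checked similarly; truth is weakly best in each.)
In every case the truthful bid is at least as good as any alternative, so it is a dominant strategy.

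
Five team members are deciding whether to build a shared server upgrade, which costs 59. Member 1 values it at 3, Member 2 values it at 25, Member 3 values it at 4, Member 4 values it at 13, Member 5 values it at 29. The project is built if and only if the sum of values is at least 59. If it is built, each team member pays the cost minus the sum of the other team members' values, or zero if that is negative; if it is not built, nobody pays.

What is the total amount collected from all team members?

24

Total value 74 ≥ cost 59, so it is built.
Member 1: others sum to 71; max(0, 59 - 71) = 0.
Member 2: others sum to 49; max(0, 59 - 49) = 10.
Member 3: others sum to 70; max(0, 59 - 70) = 0.
Member 4: others sum to 61; max(0, 59 - 61) = 0.
Member 5: others sum to 45; max(0, 59 - 45) = 14.
Total collected = 0 + 10 + 0 + 0 + 14 = 24.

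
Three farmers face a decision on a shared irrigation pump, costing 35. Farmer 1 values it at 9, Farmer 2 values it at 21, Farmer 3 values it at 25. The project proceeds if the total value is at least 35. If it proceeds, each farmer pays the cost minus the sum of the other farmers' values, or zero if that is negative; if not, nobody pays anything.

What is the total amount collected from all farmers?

Total value 55 ≥ cost 35, so it is built.
Farmer 1: others sum to 46; max(0, 35 - 46) = 0.
Farmer 2: others sum to 34; max(0, 35 - 34) = 1.
Farmer 3: others sum to 30; max(0, 35 - 30) = 5.
Total collected = 0 + 1 + 5 = 6.

6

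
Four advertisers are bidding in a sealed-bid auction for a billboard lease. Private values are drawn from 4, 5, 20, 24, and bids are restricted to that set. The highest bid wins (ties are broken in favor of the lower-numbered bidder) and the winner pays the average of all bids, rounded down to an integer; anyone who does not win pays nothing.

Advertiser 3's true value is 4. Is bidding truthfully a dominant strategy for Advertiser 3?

Check each profile of the others' bids and compare truth against every alternative bid.
Others bid (4, 4, 4): truth gives 0, best alternative gives 0.
Others bid (4, 4, 5): truth gives 0, best alternative gives 0.
Others bid (4, 4, 20): truth gives 0, best alternative gives 0.
Others bid (4, 4, 24): truth gives 0, best alternative gives 0.
Others bid (4, 5, 4): truth gives 0, best alternative gives 0.
Others bid (4, 5, 5): truth gives 0, best alternative gives 0.
(Remaining 58 profiles checked similarly; truth is weakly best in each.)
In every case the truthful bid is at least as good as any alternative, so it is a dominant strategy.

Yes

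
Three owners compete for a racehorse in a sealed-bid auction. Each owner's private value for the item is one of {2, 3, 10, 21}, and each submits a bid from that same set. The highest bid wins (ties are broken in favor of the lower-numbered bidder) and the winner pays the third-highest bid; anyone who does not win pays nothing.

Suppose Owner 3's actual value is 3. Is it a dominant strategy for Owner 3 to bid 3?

No

Consider the case where Owner 1 bids 2 and Owner 2 bids 3.
Truthful bid 3: loses, pays 0, utility 0.
Bid 10 instead: wins, pays 2, utility 3 - 2 = 1.
Since 1 > 0, bidding 10 is strictly better here, so truthful bidding is not dominant.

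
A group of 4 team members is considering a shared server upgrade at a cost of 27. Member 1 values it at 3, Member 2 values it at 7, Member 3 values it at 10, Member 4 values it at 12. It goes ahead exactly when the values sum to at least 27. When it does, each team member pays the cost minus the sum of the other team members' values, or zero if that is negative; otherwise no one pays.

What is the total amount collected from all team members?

14

Total value 32 ≥ cost 27, so it is built.
Member 1: others sum to 29; max(0, 27 - 29) = 0.
Member 2: others sum to 25; max(0, 27 - 25) = 2.
Member 3: others sum to 22; max(0, 27 - 22) = 5.
Member 4: others sum to 20; max(0, 27 - 20) = 7.
Total collected = 0 + 2 + 5 + 7 = 14.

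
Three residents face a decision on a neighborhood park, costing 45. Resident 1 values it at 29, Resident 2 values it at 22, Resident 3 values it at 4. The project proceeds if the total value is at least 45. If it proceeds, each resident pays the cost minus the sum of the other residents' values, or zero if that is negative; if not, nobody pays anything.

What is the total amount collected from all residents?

31

Total value 55 ≥ cost 45, so it is built.
Resident 1: others sum to 26; max(0, 45 - 26) = 19.
Resident 2: others sum to 33; max(0, 45 - 33) = 12.
Resident 3: others sum to 51; max(0, 45 - 51) = 0.
Total collected = 19 + 12 + 0 = 31.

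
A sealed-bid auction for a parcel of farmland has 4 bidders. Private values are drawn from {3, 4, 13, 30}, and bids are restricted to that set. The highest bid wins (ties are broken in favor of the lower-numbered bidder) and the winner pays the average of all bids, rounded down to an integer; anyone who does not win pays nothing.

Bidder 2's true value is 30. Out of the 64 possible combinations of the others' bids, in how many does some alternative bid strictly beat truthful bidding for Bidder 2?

Others bid (3, 3, 3): truth gives 21; bid 4 gives 27 > 21. Violating.
Others bid (3, 3, 4): truth gives 20; bid 4 gives 27 > 20. Violating.
Others bid (3, 3, 13): truth gives 18; bid 13 gives 22 > 18. Violating.
Others bid (3, 4, 3): truth gives 20; bid 4 gives 27 > 20. Violating.
Others bid (3, 3, 30): truth gives 14; no alternative beats it.
Others bid (3, 4, 30): truth gives 14; no alternative beats it.
(Checking all 64 profiles: 18 have a profitable deviation, 46 do not.)

18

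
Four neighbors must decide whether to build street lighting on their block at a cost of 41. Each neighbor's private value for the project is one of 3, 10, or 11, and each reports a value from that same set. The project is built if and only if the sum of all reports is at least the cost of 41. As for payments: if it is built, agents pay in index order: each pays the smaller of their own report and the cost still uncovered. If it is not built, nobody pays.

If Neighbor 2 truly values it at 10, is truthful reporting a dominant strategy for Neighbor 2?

Check each profile of the others' reports and compare truth against every alternative report.
Others report (3, 3, 3): truth gives 0, best alternative gives 0.
Others report (3, 3, 10): truth gives 0, best alternative gives 0.
Others report (3, 3, 11): truth gives 0, best alternative gives 0.
Others report (3, 10, 3): truth gives 0, best alternative gives 0.
Others report (3, 10, 10): truth gives 0, best alternative gives 0.
Others report (3, 10, 11): truth gives 0, best alternative gives 0.
(Remaining 21 profiles checked similarly; truth is weakly best in each.)
In every case the truthful report is at least as good as any alternative, so it is a dominant strategy.

Yes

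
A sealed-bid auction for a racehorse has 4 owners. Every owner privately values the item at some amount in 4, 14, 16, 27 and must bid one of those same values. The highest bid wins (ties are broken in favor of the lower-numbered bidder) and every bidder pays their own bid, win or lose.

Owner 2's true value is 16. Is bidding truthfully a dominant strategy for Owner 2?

Consider the case where Owner 1 bids 4, Owner 3 bids 4 and Owner 4 bids 4.
Truthful bid 16: wins, pays 16, utility 16 - 16 = 0.
Bid 14 instead: wins, pays 14, utility 16 - 14 = 2.
Since 2 > 0, bidding 14 is strictly better here, so truthful bidding is not dominant.

No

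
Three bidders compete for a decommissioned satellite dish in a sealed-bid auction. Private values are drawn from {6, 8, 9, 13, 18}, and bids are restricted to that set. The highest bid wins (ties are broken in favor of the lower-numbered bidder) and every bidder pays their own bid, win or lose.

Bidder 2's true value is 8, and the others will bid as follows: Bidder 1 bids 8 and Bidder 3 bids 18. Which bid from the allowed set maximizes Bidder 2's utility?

Bid 6: loses but pays 6, utility -6.
Bid 8: loses but pays 8, utility -8.
Bid 9: loses but pays 9, utility -9.
Bid 13: loses but pays 13, utility -13.
Bid 18: wins, pays 18, utility 8 - 18 = -10.
The best choice is 6 with utility -6.

6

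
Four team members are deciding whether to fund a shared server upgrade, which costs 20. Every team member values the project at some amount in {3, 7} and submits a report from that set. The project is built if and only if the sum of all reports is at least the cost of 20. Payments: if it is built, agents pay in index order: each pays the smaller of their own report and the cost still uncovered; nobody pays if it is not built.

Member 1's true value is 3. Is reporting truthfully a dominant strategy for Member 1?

Check each profile of the others' reports and compare truth against every alternative report.
Others report (3, 3, 7): truth gives 0, best alternative gives -4.
Others report (3, 7, 3): truth gives 0, best alternative gives -4.
Others report (3, 7, 7): truth gives 0, best alternative gives -4.
Others report (7, 3, 3): truth gives 0, best alternative gives -4.
Others report (7, 3, 7): truth gives 0, best alternative gives -4.
Others report (7, 7, 3): truth gives 0, best alternative gives -4.
(Remaining 2 profiles checked similarly; truth is weakly best in each.)
In every case the truthful report is at least as good as any alternative, so it is a dominant strategy.

Yes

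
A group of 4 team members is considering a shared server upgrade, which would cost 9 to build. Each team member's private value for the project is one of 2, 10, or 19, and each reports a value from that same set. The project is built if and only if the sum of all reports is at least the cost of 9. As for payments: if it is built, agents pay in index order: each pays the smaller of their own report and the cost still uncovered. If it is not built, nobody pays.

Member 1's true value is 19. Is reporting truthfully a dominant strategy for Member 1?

Consider the case where Member 2 reports 2, Member 3 reports 2 and Member 4 reports 10.
Truthful report 19: project built, pays 9, utility 19 - 9 = 10.
Report 2 instead: project built, pays 2, utility 19 - 2 = 17.
Since 17 > 10, reporting 2 is strictly better here, so truthful reporting is not dominant.

No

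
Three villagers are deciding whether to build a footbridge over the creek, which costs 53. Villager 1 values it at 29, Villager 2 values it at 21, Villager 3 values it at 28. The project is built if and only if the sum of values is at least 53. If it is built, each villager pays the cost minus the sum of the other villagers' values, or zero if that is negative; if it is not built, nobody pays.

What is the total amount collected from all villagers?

7

Total value 78 ≥ cost 53, so it is built.
Villager 1: others sum to 49; max(0, 53 - 49) = 4.
Villager 2: others sum to 57; max(0, 53 - 57) = 0.
Villager 3: others sum to 50; max(0, 53 - 50) = 3.
Total collected = 4 + 0 + 3 = 7.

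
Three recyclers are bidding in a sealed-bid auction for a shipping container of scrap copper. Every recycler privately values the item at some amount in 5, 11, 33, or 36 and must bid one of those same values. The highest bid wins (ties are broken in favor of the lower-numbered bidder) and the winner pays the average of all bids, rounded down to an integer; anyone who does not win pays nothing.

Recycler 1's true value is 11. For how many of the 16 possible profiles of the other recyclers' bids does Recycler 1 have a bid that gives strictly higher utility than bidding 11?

Others bid (5, 5): truth gives 4; bid 5 gives 6 > 4. Violating.
Others bid (5, 11): truth gives 2; no alternative beats it.
Others bid (5, 33): truth gives 0; no alternative beats it.
(Checking all 16 profiles: 1 has a profitable deviation, 15 do not.)

1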